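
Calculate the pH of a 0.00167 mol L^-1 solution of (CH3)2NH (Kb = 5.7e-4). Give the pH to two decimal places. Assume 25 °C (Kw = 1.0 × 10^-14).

(CH3)2NH + H2O ⇌ (CH3)2NH2+ + OH-
Kb = [OH-]²/(0.00167 − [OH-]) = 5.7 × 10^-4
The 5% rule fails; solving [OH-]² + Kb·[OH-] − Kb·C₀ = 0 exactly:
[OH-] = [−0.00057 + √(0.00057² + 3.81e-06)]/2 = 7.31 × 10^-4 M
pOH = 3.14, so pH = 14.00 − pOH = 10.86

pH = 10.86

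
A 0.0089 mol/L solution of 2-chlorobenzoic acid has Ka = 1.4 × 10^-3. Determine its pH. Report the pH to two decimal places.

pH = 2.54

ClC6H4COOH ⇌ ClC6H4COO- + H+
Ka = [H+]²/(0.0089 − [H+]) = 1.4 × 10^-3
Here C₀/Ka ≈ 6.36, so the small-[H+] approximation fails. Use the quadratic:
[H+] = [−0.0014 + √(0.0014² + 4.98e-05)]/2 = 2.90 × 10^-3 M
pH = −log[H+] = −log(2.90 × 10^-3) = 2.54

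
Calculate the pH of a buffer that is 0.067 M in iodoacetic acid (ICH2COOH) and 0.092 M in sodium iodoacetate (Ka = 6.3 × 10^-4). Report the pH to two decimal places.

pKa = −log(6.3 × 10^-4) = 3.201
Henderson–Hasselbalch: pH = pKa + log([ICH2COO-]/[ICH2COOH]) = 3.201 + log(0.092/0.067)
pH = 3.201 + (+0.138) = 3.34

pH = 3.34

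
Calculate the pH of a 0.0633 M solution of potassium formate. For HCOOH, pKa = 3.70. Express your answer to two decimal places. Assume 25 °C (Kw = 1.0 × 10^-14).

HCOO- is the conjugate base of the weak acid HCOOH.
Ka = 10^(−3.70) = 2.00 × 10^-4
Kb = Kw/Ka = 1.0×10^-14 / 2.00 × 10^-4 = 5.00 × 10^-11
Kb = [OH-]²/(0.0633 − [OH-]) = 5.00 × 10^-11
Since Kb ≪ C₀, [OH-] ≈ √(Kb·C₀) = 1.78 × 10^-6 M.
Check: 0.0028% ionized — well under 5%, approximation valid.
pOH = 5.75, so pH = 14.00 − pOH = 8.25

pH = 8.25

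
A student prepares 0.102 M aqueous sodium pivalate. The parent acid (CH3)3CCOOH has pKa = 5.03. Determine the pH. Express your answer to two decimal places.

pH = 9.02

(CH3)3CCOO- is the conjugate base of the weak acid (CH3)3CCOOH.
Ka = 10^(−5.03) = 9.33 × 10^-6
Kb = Kw/Ka = 1.0×10^-14 / 9.33 × 10^-6 = 1.07 × 10^-9
From the ICE table, Kb = [OH-]²/(0.102 − [OH-]) = 1.07 × 10^-9.
Neglecting [OH-] in the denominator: [OH-] = √(1.07 × 10^-9 × 0.102) = 1.04 × 10^-5 M
pOH = 4.98, so pH = 14.00 − pOH = 9.02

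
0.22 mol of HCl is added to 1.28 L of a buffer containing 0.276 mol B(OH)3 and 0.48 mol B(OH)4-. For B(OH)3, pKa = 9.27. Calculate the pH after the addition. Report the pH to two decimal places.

pH = 8.99

After neutralization: n(B(OH)3) = 0.496 mol, n(B(OH)4-) = 0.26 mol.
Henderson–Hasselbalch with mole ratio 0.26/0.496: pH = 9.27 + (-0.281)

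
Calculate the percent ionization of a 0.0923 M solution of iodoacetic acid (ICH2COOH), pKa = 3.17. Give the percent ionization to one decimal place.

ICH2COOH ⇌ ICH2COO- + H+; let x = [H+] at equilibrium.
Ka = 10^(−3.17) = 6.76 × 10^-4
Solve x² + 0.000676x − 6.24e-05 = 0 → x = 7.57 × 10^-3 M
Fraction ionized = 7.57 × 10^-3 / 0.0923 = 0.0820 → 8.2%

8.2%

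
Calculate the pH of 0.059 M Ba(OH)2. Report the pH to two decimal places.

pH = 13.07

Ba(OH)2 is a strong base (each formula unit releases 2 OH-); [OH-] = 0.118 M.
pOH = -log(0.118) = 0.93
pH = 14.00 - 0.93 = 13.07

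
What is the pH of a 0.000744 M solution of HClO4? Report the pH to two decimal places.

HClO4 is a strong acid and dissociates completely, so [H+] = 0.000744 M.
pH = -log(0.000744) = 3.13

pH = 3.13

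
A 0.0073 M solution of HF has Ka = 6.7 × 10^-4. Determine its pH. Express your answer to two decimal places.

pH = 2.72

HF ⇌ F- + H+
Ka = x²/(0.0073 − x) = 6.7 × 10^-4
The 5% rule fails; solving x² + Ka·x − Ka·C₀ = 0 exactly:
x = [−0.00067 + √(0.00067² + 1.96e-05)]/2 = 1.90 × 10^-3 M
pH = −log(1.90 × 10^-3) = 2.72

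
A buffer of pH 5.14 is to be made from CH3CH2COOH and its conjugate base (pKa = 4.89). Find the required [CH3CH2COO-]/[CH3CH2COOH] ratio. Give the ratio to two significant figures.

pH = pKa + log(r) ⇒ log(r) = 5.14 − 4.89 = +0.25
r = [CH3CH2COO-]/[CH3CH2COOH] = 10^(+0.25) = 1.78

ratio = 1.8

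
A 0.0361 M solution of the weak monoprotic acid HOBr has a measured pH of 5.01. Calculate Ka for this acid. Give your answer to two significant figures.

Ka = 2.6 × 10^-9

[H+] = 10^(-5.01) = 9.77 × 10^-6 M
At equilibrium [HA] = 0.0361 − 9.77 × 10^-6 = 3.61 × 10^-2 M
Ka = [H+][A-]/[HA] = (9.77 × 10^-6)² / 3.61 × 10^-2 = 2.6 × 10^-9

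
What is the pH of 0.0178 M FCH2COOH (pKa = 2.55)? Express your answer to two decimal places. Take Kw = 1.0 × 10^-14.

FCH2COOH ⇌ FCH2COO- + H+
Ka = 10^(−2.55) = 2.82 × 10^-3
From the ICE table, Ka = [H+]²/(0.0178 − [H+]) = 2.82 × 10^-3.
The 5% rule fails; solving [H+]² + Ka·[H+] − Ka·C₀ = 0 exactly:
[H+] = (−Ka + √(Ka² + 4·Ka·C₀))/2 = 5.81 × 10^-3 M
pH = −log[H+] = −log(5.81 × 10^-3) = 2.24

pH = 2.24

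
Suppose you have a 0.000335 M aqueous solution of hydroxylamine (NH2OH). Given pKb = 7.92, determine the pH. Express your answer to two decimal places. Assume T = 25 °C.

pH = 8.30

NH2OH + H2O ⇌ NH3OH+ + OH-
Kb = 10^(−7.92) = 1.20 × 10^-8
Kb = [OH-]²/(0.000335 − [OH-]) = 1.20 × 10^-8
Neglecting [OH-] in the denominator: [OH-] = √(1.20 × 10^-8 × 0.000335) = 2.00 × 10^-6 M
([OH-]/C₀ = 0.6% < 5%, so the approximation holds.)
pOH = 5.70, so pH = 14.00 − pOH = 8.30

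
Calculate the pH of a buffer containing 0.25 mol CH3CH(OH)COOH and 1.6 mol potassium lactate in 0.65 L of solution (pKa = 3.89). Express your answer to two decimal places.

Henderson–Hasselbalch: pH = pKa + log([CH3CH(OH)COO-]/[CH3CH(OH)COOH]) = 3.89 + log(1.6/0.25)
pH = 3.89 + (+0.806) = 4.70

pH = 4.70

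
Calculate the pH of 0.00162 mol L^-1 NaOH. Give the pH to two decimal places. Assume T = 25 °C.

NaOH is a strong base; [OH-] = 0.00162 M.
pOH = -log(0.00162) = 2.79
pH = 14.00 - 2.79 = 11.21

pH = 11.21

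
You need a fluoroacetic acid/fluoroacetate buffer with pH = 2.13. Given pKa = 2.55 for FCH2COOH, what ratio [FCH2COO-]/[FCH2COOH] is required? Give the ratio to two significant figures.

ratio = 0.38

pH = pKa + log(r) ⇒ log(r) = 2.13 − 2.55 = -0.42
r = [FCH2COO-]/[FCH2COOH] = 10^(-0.42) = 0.38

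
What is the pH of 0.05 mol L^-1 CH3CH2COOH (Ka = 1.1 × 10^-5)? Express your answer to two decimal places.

CH3CH2COOH ⇌ CH3CH2COO- + H+
From the ICE table, Ka = [H+]²/(0.05 − [H+]) = 1.1 × 10^-5.
Neglecting [H+] in the denominator: [H+] = √(1.1 × 10^-5 × 0.05) = 7.42 × 10^-4 M
([H+]/C₀ = 1.5% < 5%, so the approximation holds.)
pH = −log[H+] = −log(7.42 × 10^-4) = 3.13

pH = 3.13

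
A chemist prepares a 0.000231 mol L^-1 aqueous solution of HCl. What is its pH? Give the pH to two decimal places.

pH = 3.64

HCl is a strong acid and dissociates completely, so [H+] = 0.000231 M.
pH = -log(0.000231) = 3.64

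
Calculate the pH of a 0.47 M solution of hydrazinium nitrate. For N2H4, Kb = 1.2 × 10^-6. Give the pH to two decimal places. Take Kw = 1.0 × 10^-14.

N2H5+ is the conjugate acid of the weak base N2H4.
Ka = Kw/Kb = 1.0×10^-14 / 1.2 × 10^-6 = 8.33 × 10^-9
From the ICE table, Ka = [H+]²/(0.47 − [H+]) = 8.33 × 10^-9.
Since Ka ≪ C₀, [H+] ≈ √(Ka·C₀) = 6.26 × 10^-5 M.
pH = −log(6.26 × 10^-5) = 4.20

pH = 4.20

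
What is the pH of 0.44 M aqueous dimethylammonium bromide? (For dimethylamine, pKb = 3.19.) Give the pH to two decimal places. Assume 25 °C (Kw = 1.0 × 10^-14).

pH = 5.58

(CH3)2NH2+ is the conjugate acid of the weak base (CH3)2NH.
Kb = 10^(−3.19) = 6.46 × 10^-4
Ka = Kw/Kb = 1.0×10^-14 / 6.46 × 10^-4 = 1.55 × 10^-11
From the ICE table, Ka = [H+]²/(0.44 − [H+]) = 1.55 × 10^-11.
Since Ka ≪ C₀, [H+] ≈ √(Ka·C₀) = 2.61 × 10^-6 M.
pH = −log(2.61 × 10^-6) = 5.58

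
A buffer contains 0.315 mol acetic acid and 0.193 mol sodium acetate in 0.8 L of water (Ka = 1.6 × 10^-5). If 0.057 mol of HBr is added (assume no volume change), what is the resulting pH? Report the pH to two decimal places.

pH = 4.36

Added H+ converts CH3COO- to CH3COOH: CH3COOH → 0.372 mol, CH3COO- → 0.136 mol.
pKa = −log(1.6 × 10^-5) = 4.796
pH = pKa + log(n_CH3COO-/n_CH3COOH) = 4.796 + log(0.136/0.372) = 4.796 + (-0.437)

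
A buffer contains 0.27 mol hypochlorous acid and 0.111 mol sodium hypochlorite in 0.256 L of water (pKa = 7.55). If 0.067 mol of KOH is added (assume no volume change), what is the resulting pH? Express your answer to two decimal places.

OH- converts HOCl to OCl-: HOCl → 0.203 mol, OCl- → 0.178 mol.
Henderson–Hasselbalch with mole ratio 0.178/0.203: pH = 7.55 + (-0.057)

pH = 7.49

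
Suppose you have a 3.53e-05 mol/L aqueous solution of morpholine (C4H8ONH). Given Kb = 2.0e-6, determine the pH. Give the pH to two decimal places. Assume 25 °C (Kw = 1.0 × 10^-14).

pH = 8.87

C4H8ONH + H2O ⇌ C4H8ONH2+ + OH-
Kb = [OH-]²/(3.53e-05 − [OH-]) = 2.0 × 10^-6
[OH-] is not negligible relative to C₀; solve [OH-]² + 2e-06·[OH-] − 7.06e-11 = 0.
[OH-] = [−2e-06 + √(2e-06² + 2.82e-10)]/2 = 7.46 × 10^-6 M
pOH = 5.13, so pH = 14.00 − pOH = 8.87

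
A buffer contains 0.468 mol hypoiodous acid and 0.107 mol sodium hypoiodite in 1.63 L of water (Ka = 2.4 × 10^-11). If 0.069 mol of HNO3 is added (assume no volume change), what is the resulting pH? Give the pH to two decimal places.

Added H+ converts OI- to HOI: HOI → 0.537 mol, OI- → 0.038 mol.
pKa = −log(2.4 × 10^-11) = 10.620
pH = pKa + log(n_OI-/n_HOI) = 10.620 + log(0.038/0.537) = 10.620 + (-1.150)

pH = 9.47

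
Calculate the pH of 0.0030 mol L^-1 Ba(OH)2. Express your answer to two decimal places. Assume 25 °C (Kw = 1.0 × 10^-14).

Ba(OH)2 is a strong base (each formula unit releases 2 OH-); [OH-] = 0.006 M.
pOH = -log(0.006) = 2.22
pH = 14.00 - 2.22 = 11.78

pH = 11.78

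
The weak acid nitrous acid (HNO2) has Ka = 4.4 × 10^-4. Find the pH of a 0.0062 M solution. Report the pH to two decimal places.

HNO2 ⇌ NO2- + H+
From the ICE table, Ka = [H+]²/(0.0062 − [H+]) = 4.4 × 10^-4.
[H+] is not negligible relative to C₀; solve [H+]² + 0.00044·[H+] − 2.73e-06 = 0.
[H+] = [−0.00044 + √(0.00044² + 1.09e-05)]/2 = 1.45 × 10^-3 M
pH = −log(1.45 × 10^-3) = 2.84

pH = 2.84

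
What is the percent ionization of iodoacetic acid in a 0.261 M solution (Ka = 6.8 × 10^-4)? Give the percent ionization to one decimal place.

ICH2COOH ⇌ ICH2COO- + H+; let x = [H+] at equilibrium.
Ka = x²/(C₀ − x); solving the quadratic gives x = 1.30 × 10^-2 M.
% ionization = x/C₀ × 100% = 1.30 × 10^-2/0.261 × 100% = 5.0%

5.0%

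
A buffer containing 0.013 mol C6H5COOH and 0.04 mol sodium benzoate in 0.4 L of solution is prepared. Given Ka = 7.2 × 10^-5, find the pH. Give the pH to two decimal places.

pH = 4.63

pKa = −log(7.2 × 10^-5) = 4.143
Using pH = pKa + log([base]/[acid]) with [base]/[acid] = 0.04/0.013:
pH = 4.143 + (+0.488) = 4.63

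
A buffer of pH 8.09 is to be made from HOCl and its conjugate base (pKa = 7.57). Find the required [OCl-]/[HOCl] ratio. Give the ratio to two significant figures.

pH = pKa + log(r) ⇒ log(r) = 8.09 − 7.57 = +0.52
r = [OCl-]/[HOCl] = 10^(+0.52) = 3.31

ratio = 3.3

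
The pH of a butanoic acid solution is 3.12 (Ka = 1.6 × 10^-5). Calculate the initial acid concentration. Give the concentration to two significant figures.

C₀ = 3.7 × 10^-2 M

[H+] = 10^(-3.12) = 7.59 × 10^-4 M = x
Ka = x²/(C₀ − x) ⇒ C₀ = x + x²/Ka
C₀ = 7.59 × 10^-4 + (7.59 × 10^-4)²/(1.6 × 10^-5) = 3.68 × 10^-2 M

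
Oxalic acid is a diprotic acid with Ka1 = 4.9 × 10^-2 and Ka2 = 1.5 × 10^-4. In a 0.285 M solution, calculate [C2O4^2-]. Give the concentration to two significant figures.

1.5 × 10^-4 M

First ionization gives [H+] ≈ [HC2O4-] = 9.62 × 10^-2 M.
Second step: Ka2 = [H+][C2O4^2-]/[HC2O4-] ≈ [C2O4^2-] (since [H+] ≈ [HC2O4-]).
So [C2O4^2-] ≈ Ka2.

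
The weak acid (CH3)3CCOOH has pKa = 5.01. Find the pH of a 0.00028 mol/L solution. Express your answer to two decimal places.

(CH3)3CCOOH ⇌ (CH3)3CCOO- + H+
Ka = 10^(−5.01) = 9.77 × 10^-6
Let x = [H+] at equilibrium. Ka = x²/(0.00028 − x).
x is not negligible relative to C₀; solve x² + 9.77e-06·x − 2.74e-09 = 0.
x = (−Ka + √(Ka² + 4·Ka·C₀))/2 = 4.76 × 10^-5 M
pH = −log[H+] = −log(4.76 × 10^-5) = 4.32

pH = 4.32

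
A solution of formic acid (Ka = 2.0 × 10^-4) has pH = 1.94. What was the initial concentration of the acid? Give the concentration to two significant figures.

C₀ = 6.7 × 10^-1 M

[H+] = 10^(-1.94) = 1.15 × 10^-2 M = x
Ka = x²/(C₀ − x) ⇒ C₀ = x + x²/Ka
C₀ = 1.15 × 10^-2 + (1.15 × 10^-2)²/(2.0 × 10^-4) = 6.73 × 10^-1 M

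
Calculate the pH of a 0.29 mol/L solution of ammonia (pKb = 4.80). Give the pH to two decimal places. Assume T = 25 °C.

NH3 + H2O ⇌ NH4+ + OH-
Kb = 10^(−4.80) = 1.58 × 10^-5
Let x = [OH-] at equilibrium. Kb = x²/(0.29 − x).
Neglecting x in the denominator: x = √(1.58 × 10^-5 × 0.29) = 2.14 × 10^-3 M
(x/C₀ = 0.74% < 5%, so the approximation holds.)
pOH = −log(2.14 × 10^-3) = 2.67; pH = 14.00 − 2.67 = 11.33

pH = 11.33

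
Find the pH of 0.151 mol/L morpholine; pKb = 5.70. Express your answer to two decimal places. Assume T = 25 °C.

pH = 10.74

C4H8ONH + H2O ⇌ C4H8ONH2+ + OH-
Kb = 10^(−5.70) = 2.00 × 10^-6
Kb = [OH-]²/(0.151 − [OH-]) = 2.00 × 10^-6
Neglecting [OH-] in the denominator: [OH-] = √(2.00 × 10^-6 × 0.151) = 5.50 × 10^-4 M
pOH = 3.26, so pH = 14.00 − pOH = 10.74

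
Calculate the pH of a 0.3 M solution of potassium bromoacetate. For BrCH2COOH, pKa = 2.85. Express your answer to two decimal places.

pH = 8.16

BrCH2COO- is the conjugate base of the weak acid BrCH2COOH.
Ka = 10^(−2.85) = 1.41 × 10^-3
Kb = Kw/Ka = 1.0×10^-14 / 1.41 × 10^-3 = 7.09 × 10^-12
From the ICE table, Kb = x²/(0.3 − x) = 7.09 × 10^-12.
Since Kb ≪ C₀, x ≈ √(Kb·C₀) = 1.46 × 10^-6 M.
pOH = −log(1.46 × 10^-6) = 5.84; pH = 14.00 − 5.84 = 8.16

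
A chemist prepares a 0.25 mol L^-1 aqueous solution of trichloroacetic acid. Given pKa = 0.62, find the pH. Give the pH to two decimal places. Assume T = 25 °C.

pH = 0.82

Cl3CCOOH ⇌ Cl3CCOO- + H+
Ka = 10^(−0.62) = 2.40 × 10^-1
Ka = x²/(0.25 − x) = 2.40 × 10^-1
x is not negligible relative to C₀; solve x² + 0.24·x − 0.06 = 0.
x = (−Ka + √(Ka² + 4·Ka·C₀))/2 = 1.53 × 10^-1 M
pH = −log[H+] = −log(1.53 × 10^-1) = 0.82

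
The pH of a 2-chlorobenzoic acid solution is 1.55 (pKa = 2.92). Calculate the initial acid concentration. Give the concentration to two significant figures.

C₀ = 6.9 × 10^-1 M

[H+] = 10^(-1.55) = 2.82 × 10^-2 M = x
Ka = 10^(−2.92) = 1.20 × 10^-3
Ka = x²/(C₀ − x) ⇒ C₀ = x + x²/Ka
C₀ = 2.82 × 10^-2 + (2.82 × 10^-2)²/(1.20 × 10^-3) = 6.91 × 10^-1 M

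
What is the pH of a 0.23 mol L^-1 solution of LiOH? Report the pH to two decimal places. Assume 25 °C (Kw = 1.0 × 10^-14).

pH = 13.36

LiOH is a strong base; [OH-] = 0.23 M.
pOH = -log(0.23) = 0.64
pH = 14.00 - 0.64 = 13.36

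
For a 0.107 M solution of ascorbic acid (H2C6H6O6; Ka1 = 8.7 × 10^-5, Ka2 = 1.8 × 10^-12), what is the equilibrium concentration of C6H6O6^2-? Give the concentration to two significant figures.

1.8 × 10^-12 M

First ionization gives [H+] ≈ [HC6H6O6-] = 3.05 × 10^-3 M.
Second step: Ka2 = [H+][C6H6O6^2-]/[HC6H6O6-] ≈ [C6H6O6^2-] (since [H+] ≈ [HC6H6O6-]).
So [C6H6O6^2-] ≈ Ka2.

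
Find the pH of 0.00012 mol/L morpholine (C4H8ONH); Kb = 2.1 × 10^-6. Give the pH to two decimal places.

C4H8ONH + H2O ⇌ C4H8ONH2+ + OH-
Kb = [OH-]²/(0.00012 − [OH-]) = 2.1 × 10^-6
Here C₀/Kb ≈ 57.1, so the small-[OH-] approximation fails. Use the quadratic:
[OH-] = [−2.1e-06 + √(2.1e-06² + 1.01e-09)]/2 = 1.49 × 10^-5 M
pOH = −log(1.49 × 10^-5) = 4.83; pH = 14.00 − 4.83 = 9.17

pH = 9.17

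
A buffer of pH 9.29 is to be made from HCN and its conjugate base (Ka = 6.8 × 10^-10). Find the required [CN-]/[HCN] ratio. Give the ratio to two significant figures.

ratio = 1.3

pKa = -log(6.8 × 10^-10) = 9.167
pH = pKa + log(r) ⇒ log(r) = 9.29 − 9.167 = +0.123
r = [CN-]/[HCN] = 10^(+0.123) = 1.33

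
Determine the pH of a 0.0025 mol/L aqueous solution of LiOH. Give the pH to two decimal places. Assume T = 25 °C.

LiOH is a strong base; [OH-] = 0.0025 M.
pOH = -log(0.0025) = 2.60
pH = 14.00 - 2.60 = 11.40

pH = 11.40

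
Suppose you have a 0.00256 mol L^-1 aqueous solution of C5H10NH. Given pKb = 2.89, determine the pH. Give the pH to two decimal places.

C5H10NH + H2O ⇌ C5H10NH2+ + OH-
Kb = 10^(−2.89) = 1.29 × 10^-3
From the ICE table, Kb = x²/(0.00256 − x) = 1.29 × 10^-3.
Here C₀/Kb ≈ 1.98, so the small-x approximation fails. Use the quadratic:
x = [−0.00129 + √(0.00129² + 1.32e-05)]/2 = 1.28 × 10^-3 M
pOH = −log(1.28 × 10^-3) = 2.89; pH = 14.00 − 2.89 = 11.11

pH = 11.11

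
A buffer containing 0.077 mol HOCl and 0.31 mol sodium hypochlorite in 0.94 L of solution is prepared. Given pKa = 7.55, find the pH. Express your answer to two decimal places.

pH = 8.15

pH = pKa + log([A⁻]/[HA]) = 7.55 + log(0.31/0.077)
pH = 7.55 + (+0.605) = 8.15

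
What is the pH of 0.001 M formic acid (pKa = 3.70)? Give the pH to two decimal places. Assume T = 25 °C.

pH = 3.45

HCOOH ⇌ HCOO- + H+
Ka = 10^(−3.70) = 2.00 × 10^-4
Ka = x²/(0.001 − x) = 2.00 × 10^-4
x is not negligible relative to C₀; solve x² + 0.0002·x − 2e-07 = 0.
x = (−Ka + √(Ka² + 4·Ka·C₀))/2 = 3.58 × 10^-4 M
pH = −log(3.58 × 10^-4) = 3.45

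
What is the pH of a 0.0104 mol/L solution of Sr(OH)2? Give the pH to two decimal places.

Sr(OH)2 is a strong base (each formula unit releases 2 OH-); [OH-] = 0.0208 M.
pOH = -log(0.0208) = 1.68
pH = 14.00 - 1.68 = 12.32

pH = 12.32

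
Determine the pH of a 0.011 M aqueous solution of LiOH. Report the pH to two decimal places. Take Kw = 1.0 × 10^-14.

LiOH is a strong base; [OH-] = 0.011 M.
pOH = -log(0.011) = 1.96
pH = 14.00 - 1.96 = 12.04

pH = 12.04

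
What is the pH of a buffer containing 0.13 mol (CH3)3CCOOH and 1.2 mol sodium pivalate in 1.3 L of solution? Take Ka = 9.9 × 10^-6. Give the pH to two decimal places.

pH = 5.97

pKa = −log(9.9 × 10^-6) = 5.004
Using pH = pKa + log([base]/[acid]) with [base]/[acid] = 1.2/0.13:
pH = 5.004 + (+0.965) = 5.97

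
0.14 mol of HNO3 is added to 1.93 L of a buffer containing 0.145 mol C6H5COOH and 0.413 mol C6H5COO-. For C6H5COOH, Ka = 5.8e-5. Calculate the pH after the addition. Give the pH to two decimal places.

pH = 4.22

Added H+ converts C6H5COO- to C6H5COOH: C6H5COOH → 0.285 mol, C6H5COO- → 0.273 mol.
pKa = −log(5.8 × 10^-5) = 4.237
Henderson–Hasselbalch with mole ratio 0.273/0.285: pH = 4.237 + (-0.019)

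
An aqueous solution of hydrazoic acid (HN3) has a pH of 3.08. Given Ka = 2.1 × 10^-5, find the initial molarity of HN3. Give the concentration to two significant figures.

[H+] = 10^(-3.08) = 8.32 × 10^-4 M = x
Ka = x²/(C₀ − x) ⇒ C₀ = x + x²/Ka
C₀ = 8.32 × 10^-4 + (8.32 × 10^-4)²/(2.1 × 10^-5) = 3.38 × 10^-2 M

C₀ = 3.4 × 10^-2 M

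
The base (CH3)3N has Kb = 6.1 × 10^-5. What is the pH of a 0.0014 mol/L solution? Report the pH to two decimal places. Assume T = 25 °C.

pH = 10.42

(CH3)3N + H2O ⇌ (CH3)3NH+ + OH-
Let x = [OH-] at equilibrium. Kb = x²/(0.0014 − x).
The 5% rule fails; solving x² + Kb·x − Kb·C₀ = 0 exactly:
x = (−Kb + √(Kb² + 4·Kb·C₀))/2 = 2.63 × 10^-4 M
pOH = 3.58, so pH = 14.00 − pOH = 10.42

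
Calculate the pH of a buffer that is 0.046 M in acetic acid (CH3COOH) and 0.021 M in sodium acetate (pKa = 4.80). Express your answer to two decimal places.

Henderson–Hasselbalch: pH = pKa + log([CH3COO-]/[CH3COOH]) = 4.80 + log(0.021/0.046)
pH = 4.80 + (-0.341) = 4.46

pH = 4.46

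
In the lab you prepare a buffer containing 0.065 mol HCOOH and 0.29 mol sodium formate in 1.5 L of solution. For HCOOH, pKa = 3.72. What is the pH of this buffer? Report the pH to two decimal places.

pH = 4.37

Henderson–Hasselbalch: pH = pKa + log([HCOO-]/[HCOOH]) = 3.72 + log(0.29/0.065)
pH = 3.72 + (+0.649) = 4.37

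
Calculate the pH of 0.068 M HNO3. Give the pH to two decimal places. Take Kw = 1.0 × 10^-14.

pH = 1.17

HNO3 is a strong acid and dissociates completely, so [H+] = 0.068 M.
pH = -log(0.068) = 1.17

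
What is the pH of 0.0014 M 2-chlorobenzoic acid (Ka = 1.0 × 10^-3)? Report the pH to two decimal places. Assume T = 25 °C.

ClC6H4COOH ⇌ ClC6H4COO- + H+
Ka = [H+]²/(0.0014 − [H+]) = 1.0 × 10^-3
Here C₀/Ka ≈ 1.4, so the small-[H+] approximation fails. Use the quadratic:
[H+] = (−Ka + √(Ka² + 4·Ka·C₀))/2 = 7.85 × 10^-4 M
pH = −log(7.85 × 10^-4) = 3.11

pH = 3.11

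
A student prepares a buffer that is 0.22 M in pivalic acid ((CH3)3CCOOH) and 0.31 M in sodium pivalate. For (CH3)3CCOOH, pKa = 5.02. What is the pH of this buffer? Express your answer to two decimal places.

pH = 5.17

pH = pKa + log([A⁻]/[HA]) = 5.02 + log(0.31/0.22)
pH = 5.02 + (+0.149) = 5.17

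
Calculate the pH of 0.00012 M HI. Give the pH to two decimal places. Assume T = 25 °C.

HI is a strong acid and dissociates completely, so [H+] = 0.00012 M.
pH = -log(0.00012) = 3.92

pH = 3.92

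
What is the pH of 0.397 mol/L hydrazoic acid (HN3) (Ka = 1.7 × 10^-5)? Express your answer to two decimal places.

pH = 2.59

HN3 ⇌ N3- + H+
Ka = [H+]²/(0.397 − [H+]) = 1.7 × 10^-5
Assume [H+] ≪ 0.397: [H+] ≈ √(1.7 × 10^-5 × 0.397) = 2.60 × 10^-3 M
([H+]/C₀ = 0.65% < 5%, so the approximation holds.)
pH = −log[H+] = −log(2.60 × 10^-3) = 2.59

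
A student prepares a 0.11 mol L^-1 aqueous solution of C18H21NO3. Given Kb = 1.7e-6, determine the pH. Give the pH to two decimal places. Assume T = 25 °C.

pH = 10.64

C18H21NO3 + H2O ⇌ C18H22NO3+ + OH-
From the ICE table, Kb = [OH-]²/(0.11 − [OH-]) = 1.7 × 10^-6.
Neglecting [OH-] in the denominator: [OH-] = √(1.7 × 10^-6 × 0.11) = 4.32 × 10^-4 M
pOH = −log(4.32 × 10^-4) = 3.36; pH = 14.00 − 3.36 = 10.64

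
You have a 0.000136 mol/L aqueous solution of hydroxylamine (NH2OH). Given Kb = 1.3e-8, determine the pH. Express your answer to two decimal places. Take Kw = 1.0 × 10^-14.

pH = 8.12

NH2OH + H2O ⇌ NH3OH+ + OH-
Let x = [OH-] at equilibrium. Kb = x²/(0.000136 − x).
Neglecting x in the denominator: x = √(1.3 × 10^-8 × 0.000136) = 1.33 × 10^-6 M
pOH = 5.88, so pH = 14.00 − pOH = 8.12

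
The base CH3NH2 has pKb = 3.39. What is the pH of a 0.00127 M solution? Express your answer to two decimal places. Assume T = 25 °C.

CH3NH2 + H2O ⇌ CH3NH3+ + OH-
Kb = 10^(−3.39) = 4.07 × 10^-4
Kb = [OH-]²/(0.00127 − [OH-]) = 4.07 × 10^-4
[OH-] is not negligible relative to C₀; solve [OH-]² + 0.000407·[OH-] − 5.17e-07 = 0.
[OH-] = [−0.000407 + √(0.000407² + 2.07e-06)]/2 = 5.44 × 10^-4 M
pOH = 3.26, so pH = 14.00 − pOH = 10.74

pH = 10.74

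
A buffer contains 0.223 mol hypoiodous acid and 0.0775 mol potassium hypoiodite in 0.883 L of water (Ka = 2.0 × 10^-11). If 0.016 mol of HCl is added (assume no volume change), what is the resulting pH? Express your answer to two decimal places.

After neutralization: n(HOI) = 0.239 mol, n(OI-) = 0.0615 mol.
pKa = −log(2.0 × 10^-11) = 10.699
pH = pKa + log(n_OI-/n_HOI) = 10.699 + log(0.0615/0.239) = 10.699 + (-0.590)

pH = 10.11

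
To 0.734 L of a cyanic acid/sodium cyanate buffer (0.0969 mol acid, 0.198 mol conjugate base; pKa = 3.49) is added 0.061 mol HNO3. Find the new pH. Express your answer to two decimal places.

Added H+ converts OCN- to HOCN: HOCN → 0.158 mol, OCN- → 0.137 mol.
pH = pKa + log(n_OCN-/n_HOCN) = 3.49 + log(0.137/0.158) = 3.49 + (-0.062)

pH = 3.43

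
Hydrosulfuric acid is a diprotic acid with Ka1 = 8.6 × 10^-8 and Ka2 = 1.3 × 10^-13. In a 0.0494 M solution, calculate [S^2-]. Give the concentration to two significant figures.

First ionization gives [H+] ≈ [HS-] = 6.52 × 10^-5 M.
Second step: Ka2 = [H+][S^2-]/[HS-] ≈ [S^2-] (since [H+] ≈ [HS-]).
So [S^2-] ≈ Ka2.

1.3 × 10^-13 M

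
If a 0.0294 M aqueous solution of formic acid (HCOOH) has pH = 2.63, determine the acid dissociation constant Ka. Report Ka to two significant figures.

[H+] = 10^(-2.63) = 2.34 × 10^-3 M
At equilibrium [HA] = 0.0294 − 2.34 × 10^-3 = 2.71 × 10^-2 M
Ka = [H+][A-]/[HA] = (2.34 × 10^-3)² / 2.71 × 10^-2 = 2.0 × 10^-4

Ka = 2.0 × 10^-4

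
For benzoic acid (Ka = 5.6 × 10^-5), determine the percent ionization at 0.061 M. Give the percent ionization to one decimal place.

3.0%

C6H5COOH ⇌ C6H5COO- + H+; let x = [H+] at equilibrium.
x ≈ √(Ka·C₀) = √(5.6 × 10^-5 × 0.061) = 1.85 × 10^-3 M
% ionization = x/C₀ × 100% = 1.85 × 10^-3/0.061 × 100% = 3.0%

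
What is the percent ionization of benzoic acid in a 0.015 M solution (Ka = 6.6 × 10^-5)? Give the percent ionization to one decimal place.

C6H5COOH ⇌ C6H5COO- + H+; let x = [H+] at equilibrium.
Solve x² + 6.6e-05x − 9.9e-07 = 0 → x = 9.63 × 10^-4 M
% ionization = x/C₀ × 100% = 9.63 × 10^-4/0.015 × 100% = 6.4%

6.4%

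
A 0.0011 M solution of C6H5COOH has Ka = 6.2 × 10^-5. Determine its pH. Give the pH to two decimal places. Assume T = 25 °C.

C6H5COOH ⇌ C6H5COO- + H+
Let x = [H+] at equilibrium. Ka = x²/(0.0011 − x).
The 5% rule fails; solving x² + Ka·x − Ka·C₀ = 0 exactly:
x = [−6.2e-05 + √(6.2e-05² + 2.73e-07)]/2 = 2.32 × 10^-4 M
pH = −log[H+] = −log(2.32 × 10^-4) = 3.63

pH = 3.63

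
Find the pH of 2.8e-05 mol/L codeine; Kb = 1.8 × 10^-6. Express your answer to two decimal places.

C18H21NO3 + H2O ⇌ C18H22NO3+ + OH-
Kb = [OH-]²/(2.8e-05 − [OH-]) = 1.8 × 10^-6
The 5% rule fails; solving [OH-]² + Kb·[OH-] − Kb·C₀ = 0 exactly:
[OH-] = [−1.8e-06 + √(1.8e-06² + 2.02e-10)]/2 = 6.26 × 10^-6 M
pOH = −log(6.26 × 10^-6) = 5.20; pH = 14.00 − 5.20 = 8.80

pH = 8.80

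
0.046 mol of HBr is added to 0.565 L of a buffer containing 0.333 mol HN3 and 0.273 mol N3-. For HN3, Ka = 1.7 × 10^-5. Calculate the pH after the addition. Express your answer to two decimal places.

pH = 4.55

Added H+ converts N3- to HN3: HN3 → 0.379 mol, N3- → 0.227 mol.
pKa = −log(1.7 × 10^-5) = 4.770
pH = pKa + log(n_N3-/n_HN3) = 4.770 + log(0.227/0.379) = 4.770 + (-0.223)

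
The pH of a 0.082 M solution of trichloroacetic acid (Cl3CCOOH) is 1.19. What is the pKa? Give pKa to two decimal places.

pKa = 0.62

[H+] = 10^(-1.19) = 6.46 × 10^-2 M
At equilibrium [HA] = 0.082 − 6.46 × 10^-2 = 1.74 × 10^-2 M
Ka = [H+][A-]/[HA] = (6.46 × 10^-2)² / 1.74 × 10^-2 = 2.40 × 10^-1
pKa = -log(2.40 × 10^-1) = 0.62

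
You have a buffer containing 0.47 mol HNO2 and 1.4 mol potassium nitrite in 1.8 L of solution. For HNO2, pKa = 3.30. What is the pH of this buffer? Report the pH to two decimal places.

Henderson–Hasselbalch: pH = pKa + log([NO2-]/[HNO2]) = 3.30 + log(1.4/0.47)
pH = 3.30 + (+0.474) = 3.77

pH = 3.77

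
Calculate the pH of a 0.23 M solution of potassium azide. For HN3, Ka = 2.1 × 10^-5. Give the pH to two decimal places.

N3- is the conjugate base of the weak acid HN3.
Kb = Kw/Ka = 1.0×10^-14 / 2.1 × 10^-5 = 4.76 × 10^-10
Let x = [OH-] at equilibrium. Kb = x²/(0.23 − x).
Since Kb ≪ C₀, x ≈ √(Kb·C₀) = 1.05 × 10^-5 M.
pOH = −log(1.05 × 10^-5) = 4.98; pH = 14.00 − 4.98 = 9.02

pH = 9.02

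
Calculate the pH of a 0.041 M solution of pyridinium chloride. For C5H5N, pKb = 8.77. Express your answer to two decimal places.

pH = 3.31

C5H5NH+ is the conjugate acid of the weak base C5H5N.
Kb = 10^(−8.77) = 1.70 × 10^-9
Ka = Kw/Kb = 1.0×10^-14 / 1.70 × 10^-9 = 5.88 × 10^-6
From the ICE table, Ka = [H+]²/(0.041 − [H+]) = 5.88 × 10^-6.
Since Ka ≪ C₀, [H+] ≈ √(Ka·C₀) = 4.91 × 10^-4 M.
pH = −log[H+] = −log(4.91 × 10^-4) = 3.31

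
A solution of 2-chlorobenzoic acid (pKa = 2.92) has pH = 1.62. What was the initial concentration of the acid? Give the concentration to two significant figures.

C₀ = 5.0 × 10^-1 M

[H+] = 10^(-1.62) = 2.40 × 10^-2 M = x
Ka = 10^(−2.92) = 1.20 × 10^-3
Ka = x²/(C₀ − x) ⇒ C₀ = x + x²/Ka
C₀ = 2.40 × 10^-2 + (2.40 × 10^-2)²/(1.20 × 10^-3) = 5.04 × 10^-1 M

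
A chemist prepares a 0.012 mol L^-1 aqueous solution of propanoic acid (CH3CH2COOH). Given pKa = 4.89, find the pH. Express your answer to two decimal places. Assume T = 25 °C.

CH3CH2COOH ⇌ CH3CH2COO- + H+
Ka = 10^(−4.89) = 1.29 × 10^-5
Let x = [H+] at equilibrium. Ka = x²/(0.012 − x).
Assume x ≪ 0.012: x ≈ √(1.29 × 10^-5 × 0.012) = 3.93 × 10^-4 M
(x/C₀ = 3.3% < 5%, so the approximation holds.)
pH = −log[H+] = −log(3.93 × 10^-4) = 3.41

pH = 3.41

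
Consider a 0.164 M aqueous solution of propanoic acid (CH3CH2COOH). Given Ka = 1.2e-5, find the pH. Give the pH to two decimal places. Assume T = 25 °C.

CH3CH2COOH ⇌ CH3CH2COO- + H+
From the ICE table, Ka = x²/(0.164 − x) = 1.2 × 10^-5.
Since Ka ≪ C₀, x ≈ √(Ka·C₀) = 1.40 × 10^-3 M.
Check: 0.86% ionized — well under 5%, approximation valid.
pH = −log[H+] = −log(1.40 × 10^-3) = 2.85

pH = 2.85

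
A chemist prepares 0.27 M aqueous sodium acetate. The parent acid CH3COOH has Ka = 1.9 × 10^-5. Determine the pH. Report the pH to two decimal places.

pH = 9.08

CH3COO- is the conjugate base of the weak acid CH3COOH.
Kb = Kw/Ka = 1.0×10^-14 / 1.9 × 10^-5 = 5.26 × 10^-10
Kb = [OH-]²/(0.27 − [OH-]) = 5.26 × 10^-10
Neglecting [OH-] in the denominator: [OH-] = √(5.26 × 10^-10 × 0.27) = 1.19 × 10^-5 M
([OH-]/C₀ = 0.0044% < 5%, so the approximation holds.)
pOH = −log(1.19 × 10^-5) = 4.92; pH = 14.00 − 4.92 = 9.08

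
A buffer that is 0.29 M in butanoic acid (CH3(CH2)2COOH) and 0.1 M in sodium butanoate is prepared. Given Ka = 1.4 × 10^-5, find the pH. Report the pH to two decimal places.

pKa = −log(1.4 × 10^-5) = 4.854
Henderson–Hasselbalch: pH = pKa + log([CH3(CH2)2COO-]/[CH3(CH2)2COOH]) = 4.854 + log(0.1/0.29)
pH = 4.854 + (-0.462) = 4.39

pH = 4.39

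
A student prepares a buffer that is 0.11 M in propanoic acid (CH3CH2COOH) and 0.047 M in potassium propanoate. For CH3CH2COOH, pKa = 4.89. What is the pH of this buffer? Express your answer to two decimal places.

pH = 4.52

Using pH = pKa + log([base]/[acid]) with [base]/[acid] = 0.047/0.11:
pH = 4.89 + (-0.369) = 4.52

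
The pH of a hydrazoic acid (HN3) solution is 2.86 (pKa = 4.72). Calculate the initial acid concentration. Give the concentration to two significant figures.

C₀ = 1.0 × 10^-1 M

[H+] = 10^(-2.86) = 1.38 × 10^-3 M = x
Ka = 10^(−4.72) = 1.91 × 10^-5
Ka = x²/(C₀ − x) ⇒ C₀ = x + x²/Ka
C₀ = 1.38 × 10^-3 + (1.38 × 10^-3)²/(1.91 × 10^-5) = 1.01 × 10^-1 M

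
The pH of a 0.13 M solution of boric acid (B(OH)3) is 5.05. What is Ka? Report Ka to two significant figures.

Ka = 6.1 × 10^-10

[H+] = 10^(-5.05) = 8.91 × 10^-6 M
At equilibrium [HA] = 0.13 − 8.91 × 10^-6 = 1.30 × 10^-1 M
Ka = [H+][A-]/[HA] = (8.91 × 10^-6)² / 1.30 × 10^-1 = 6.1 × 10^-10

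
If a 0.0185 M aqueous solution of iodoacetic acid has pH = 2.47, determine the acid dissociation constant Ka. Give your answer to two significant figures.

Ka = 7.6 × 10^-4

[H+] = 10^(-2.47) = 3.39 × 10^-3 M
At equilibrium [HA] = 0.0185 − 3.39 × 10^-3 = 1.51 × 10^-2 M
Ka = [H+][A-]/[HA] = (3.39 × 10^-3)² / 1.51 × 10^-2 = 7.6 × 10^-4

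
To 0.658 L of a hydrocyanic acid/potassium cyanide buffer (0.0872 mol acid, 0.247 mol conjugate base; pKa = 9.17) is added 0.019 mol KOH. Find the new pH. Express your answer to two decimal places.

pH = 9.76

After neutralization: n(HCN) = 0.0682 mol, n(CN-) = 0.266 mol.
pH = pKa + log(n_CN-/n_HCN) = 9.17 + log(0.266/0.0682) = 9.17 + (+0.591)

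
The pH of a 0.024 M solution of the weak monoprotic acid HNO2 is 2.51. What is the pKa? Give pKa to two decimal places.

pKa = 3.34

[H+] = 10^(-2.51) = 3.09 × 10^-3 M
At equilibrium [HA] = 0.024 − 3.09 × 10^-3 = 2.09 × 10^-2 M
Ka = [H+][A-]/[HA] = (3.09 × 10^-3)² / 2.09 × 10^-2 = 4.57 × 10^-4
pKa = -log(4.57 × 10^-4) = 3.34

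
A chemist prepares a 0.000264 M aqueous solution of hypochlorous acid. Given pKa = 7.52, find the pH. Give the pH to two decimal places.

pH = 5.55

HOCl ⇌ OCl- + H+
Ka = 10^(−7.52) = 3.02 × 10^-8
Let x = [H+] at equilibrium. Ka = x²/(0.000264 − x).
Assume x ≪ 0.000264: x ≈ √(3.02 × 10^-8 × 0.000264) = 2.82 × 10^-6 M
(x/C₀ = 1.1% < 5%, so the approximation holds.)
pH = −log[H+] = −log(2.82 × 10^-6) = 5.55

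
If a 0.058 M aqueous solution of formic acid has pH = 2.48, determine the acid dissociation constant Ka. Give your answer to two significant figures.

Ka = 2.0 × 10^-4

[H+] = 10^(-2.48) = 3.31 × 10^-3 M
At equilibrium [HA] = 0.058 − 3.31 × 10^-3 = 5.47 × 10^-2 M
Ka = [H+][A-]/[HA] = (3.31 × 10^-3)² / 5.47 × 10^-2 = 2.0 × 10^-4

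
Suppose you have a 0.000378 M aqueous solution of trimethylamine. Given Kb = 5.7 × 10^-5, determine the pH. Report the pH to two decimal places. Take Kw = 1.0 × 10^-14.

pH = 10.08

(CH3)3N + H2O ⇌ (CH3)3NH+ + OH-
Let x = [OH-] at equilibrium. Kb = x²/(0.000378 − x).
Here C₀/Kb ≈ 6.63, so the small-x approximation fails. Use the quadratic:
x = [−5.7e-05 + √(5.7e-05² + 8.62e-08)]/2 = 1.21 × 10^-4 M
pOH = 3.92, so pH = 14.00 − pOH = 10.08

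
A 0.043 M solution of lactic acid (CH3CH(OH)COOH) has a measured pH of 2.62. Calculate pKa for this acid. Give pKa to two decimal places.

pKa = 3.85

[H+] = 10^(-2.62) = 2.40 × 10^-3 M
At equilibrium [HA] = 0.043 − 2.40 × 10^-3 = 4.06 × 10^-2 M
Ka = [H+][A-]/[HA] = (2.40 × 10^-3)² / 4.06 × 10^-2 = 1.42 × 10^-4
pKa = -log(1.42 × 10^-4) = 3.85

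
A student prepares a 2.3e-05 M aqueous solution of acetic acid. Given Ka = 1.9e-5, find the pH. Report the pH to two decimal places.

pH = 4.87

CH3COOH ⇌ CH3COO- + H+
From the ICE table, Ka = x²/(2.3e-05 − x) = 1.9 × 10^-5.
Here C₀/Ka ≈ 1.21, so the small-x approximation fails. Use the quadratic:
x = (−Ka + √(Ka² + 4·Ka·C₀))/2 = 1.35 × 10^-5 M
pH = −log[H+] = −log(1.35 × 10^-5) = 4.87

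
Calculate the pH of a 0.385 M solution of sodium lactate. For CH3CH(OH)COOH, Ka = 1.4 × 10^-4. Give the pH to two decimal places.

CH3CH(OH)COO- is the conjugate base of the weak acid CH3CH(OH)COOH.
Kb = Kw/Ka = 1.0×10^-14 / 1.4 × 10^-4 = 7.14 × 10^-11
From the ICE table, Kb = x²/(0.385 − x) = 7.14 × 10^-11.
Neglecting x in the denominator: x = √(7.14 × 10^-11 × 0.385) = 5.24 × 10^-6 M
pOH = −log(5.24 × 10^-6) = 5.28; pH = 14.00 − 5.28 = 8.72

pH = 8.72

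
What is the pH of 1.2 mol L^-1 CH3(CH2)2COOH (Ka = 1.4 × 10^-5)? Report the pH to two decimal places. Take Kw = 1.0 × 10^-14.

pH = 2.39

CH3(CH2)2COOH ⇌ CH3(CH2)2COO- + H+
Ka = [H+]²/(1.2 − [H+]) = 1.4 × 10^-5
Assume [H+] ≪ 1.2: [H+] ≈ √(1.4 × 10^-5 × 1.2) = 4.10 × 10^-3 M
Check: 0.34% ionized — well under 5%, approximation valid.
pH = −log[H+] = −log(4.10 × 10^-3) = 2.39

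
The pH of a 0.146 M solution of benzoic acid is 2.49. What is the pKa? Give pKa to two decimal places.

[H+] = 10^(-2.49) = 3.24 × 10^-3 M
At equilibrium [HA] = 0.146 − 3.24 × 10^-3 = 1.43 × 10^-1 M
Ka = [H+][A-]/[HA] = (3.24 × 10^-3)² / 1.43 × 10^-1 = 7.34 × 10^-5
pKa = -log(7.34 × 10^-5) = 4.13

pKa = 4.13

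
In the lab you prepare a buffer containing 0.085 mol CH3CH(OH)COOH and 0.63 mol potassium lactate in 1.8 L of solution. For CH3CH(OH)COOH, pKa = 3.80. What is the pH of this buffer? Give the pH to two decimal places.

Using pH = pKa + log([base]/[acid]) with [base]/[acid] = 0.63/0.085:
pH = 3.80 + (+0.870) = 4.67

pH = 4.67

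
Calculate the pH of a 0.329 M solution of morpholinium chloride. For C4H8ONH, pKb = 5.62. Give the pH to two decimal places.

C4H8ONH2+ is the conjugate acid of the weak base C4H8ONH.
Kb = 10^(−5.62) = 2.40 × 10^-6
Ka = Kw/Kb = 1.0×10^-14 / 2.40 × 10^-6 = 4.17 × 10^-9
Let x = [H+] at equilibrium. Ka = x²/(0.329 − x).
Neglecting x in the denominator: x = √(4.17 × 10^-9 × 0.329) = 3.70 × 10^-5 M
Check: 0.011% ionized — well under 5%, approximation valid.
pH = −log(3.70 × 10^-5) = 4.43

pH = 4.43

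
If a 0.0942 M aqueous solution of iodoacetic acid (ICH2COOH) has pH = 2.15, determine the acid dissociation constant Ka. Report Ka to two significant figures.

[H+] = 10^(-2.15) = 7.08 × 10^-3 M
At equilibrium [HA] = 0.0942 − 7.08 × 10^-3 = 8.71 × 10^-2 M
Ka = [H+][A-]/[HA] = (7.08 × 10^-3)² / 8.71 × 10^-2 = 5.8 × 10^-4

Ka = 5.8 × 10^-4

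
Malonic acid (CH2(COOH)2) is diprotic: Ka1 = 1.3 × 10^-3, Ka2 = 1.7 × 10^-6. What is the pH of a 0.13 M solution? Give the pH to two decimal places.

Since Ka1 ≫ Ka2, the first ionization dominates [H+].
Ka1 = x²/(0.13 − x) = 1.3 × 10^-3
Solving the quadratic: x = (−Ka1 + √(Ka1² + 4·Ka1·C₀))/2 = 1.24 × 10^-2 M
pH = −log(1.24 × 10^-2) = 1.91

pH = 1.91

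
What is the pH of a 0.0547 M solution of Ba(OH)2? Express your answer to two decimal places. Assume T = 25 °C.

Ba(OH)2 is a strong base (each formula unit releases 2 OH-); [OH-] = 0.109 M.
pOH = -log(0.109) = 0.96
pH = 14.00 - 0.96 = 13.04

pH = 13.04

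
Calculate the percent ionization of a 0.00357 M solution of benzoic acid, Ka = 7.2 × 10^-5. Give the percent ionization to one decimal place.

13.2%

C6H5COOH ⇌ C6H5COO- + H+; let x = [H+] at equilibrium.
Ka = x²/(C₀ − x); solving the quadratic gives x = 4.72 × 10^-4 M.
% ionization = x/C₀ × 100% = 4.72 × 10^-4/0.00357 × 100% = 13.2%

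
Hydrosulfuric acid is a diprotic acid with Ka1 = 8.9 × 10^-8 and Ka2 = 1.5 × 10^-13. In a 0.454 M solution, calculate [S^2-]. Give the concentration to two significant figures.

First ionization gives [H+] ≈ [HS-] = 2.01 × 10^-4 M.
Second step: Ka2 = [H+][S^2-]/[HS-] ≈ [S^2-] (since [H+] ≈ [HS-]).
So [S^2-] ≈ Ka2.

1.5 × 10^-13 M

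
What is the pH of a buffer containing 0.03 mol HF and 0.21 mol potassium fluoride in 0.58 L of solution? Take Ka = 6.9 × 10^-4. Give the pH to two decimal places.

pH = 4.01

pKa = −log(6.9 × 10^-4) = 3.161
Henderson–Hasselbalch: pH = pKa + log([F-]/[HF]) = 3.161 + log(0.21/0.03)
pH = 3.161 + (+0.845) = 4.01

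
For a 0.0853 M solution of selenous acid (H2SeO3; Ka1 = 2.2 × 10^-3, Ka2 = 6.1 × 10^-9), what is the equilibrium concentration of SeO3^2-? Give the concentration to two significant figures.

6.1 × 10^-9 M

First ionization gives [H+] ≈ [HSeO3-] = 1.26 × 10^-2 M.
Second step: Ka2 = [H+][SeO3^2-]/[HSeO3-] ≈ [SeO3^2-] (since [H+] ≈ [HSeO3-]).
So [SeO3^2-] ≈ Ka2.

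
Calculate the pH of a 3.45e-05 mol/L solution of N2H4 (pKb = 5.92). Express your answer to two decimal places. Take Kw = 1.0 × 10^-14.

pH = 8.77

N2H4 + H2O ⇌ N2H5+ + OH-
Kb = 10^(−5.92) = 1.20 × 10^-6
Kb = [OH-]²/(3.45e-05 − [OH-]) = 1.20 × 10^-6
Here C₀/Kb ≈ 28.8, so the small-[OH-] approximation fails. Use the quadratic:
[OH-] = [−1.2e-06 + √(1.2e-06² + 1.66e-10)]/2 = 5.86 × 10^-6 M
pOH = 5.23, so pH = 14.00 − pOH = 8.77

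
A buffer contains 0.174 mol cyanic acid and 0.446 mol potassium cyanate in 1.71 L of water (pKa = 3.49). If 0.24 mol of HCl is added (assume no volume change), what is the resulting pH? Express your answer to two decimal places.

pH = 3.19

After neutralization: n(HOCN) = 0.414 mol, n(OCN-) = 0.206 mol.
pH = pKa + log([A⁻]/[HA]) = 3.49 + log(0.206/0.414) = 3.49 -0.303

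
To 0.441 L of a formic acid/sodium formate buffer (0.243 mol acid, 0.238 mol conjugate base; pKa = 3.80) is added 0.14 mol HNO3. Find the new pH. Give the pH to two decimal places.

pH = 3.21

Added H+ converts HCOO- to HCOOH: HCOOH → 0.383 mol, HCOO- → 0.098 mol.
pH = pKa + log([A⁻]/[HA]) = 3.80 + log(0.098/0.383) = 3.80 -0.592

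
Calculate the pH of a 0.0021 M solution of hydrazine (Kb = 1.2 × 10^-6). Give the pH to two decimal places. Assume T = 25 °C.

N2H4 + H2O ⇌ N2H5+ + OH-
Kb = x²/(0.0021 − x) = 1.2 × 10^-6
Assume x ≪ 0.0021: x ≈ √(1.2 × 10^-6 × 0.0021) = 5.02 × 10^-5 M
Check: 2.4% ionized — well under 5%, approximation valid.
pOH = −log(5.02 × 10^-5) = 4.30; pH = 14.00 − 4.30 = 9.70

pH = 9.70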